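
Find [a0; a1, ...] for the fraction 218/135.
[1; 1, 1, 1, 1, 2, 10]

Euclidean algorithm steps:
218 = 1 × 135 + 83
135 = 1 × 83 + 52
83 = 1 × 52 + 31
52 = 1 × 31 + 21
31 = 1 × 21 + 10
21 = 2 × 10 + 1
10 = 10 × 1 + 0
Continued fraction: [1; 1, 1, 1, 1, 2, 10]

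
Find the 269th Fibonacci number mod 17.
16

Matrix identity: Q^n = [[F_(n+1), F_n], [F_n, F_(n-1)]] with Q = [[1,1],[1,0]].
n = 269 = 100001101₂. Square-and-multiply, entries mod 17:
Q^1 = [[1,1],[1,0]]
Q^2 = (Q^1)² = [[2,1],[1,1]]
Q^4 = (Q^2)² = [[5,3],[3,2]]
Q^8 = (Q^4)² = [[0,4],[4,13]]
Q^16 = (Q^8)² = [[16,1],[1,15]]
Q^33 = (Q^16)²·Q = [[16,2],[2,14]]
Q^67 = (Q^33)²·Q = [[14,5],[5,9]]
Q^134 = (Q^67)² = [[0,13],[13,4]]
Q^269 = (Q^134)²·Q = [[0,16],[16,1]]
F_269 mod 17 = Q^269[0][1] = 16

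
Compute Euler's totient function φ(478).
238

478 = 2 × 239
φ(n) = n × ∏(1 - 1/p) for each prime p dividing n
φ(478) = 478 × (1 - 1/2) × (1 - 1/239) = 238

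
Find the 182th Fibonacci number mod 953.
882

Matrix identity: Q^n = [[F_(n+1), F_n], [F_n, F_(n-1)]] with Q = [[1,1],[1,0]].
n = 182 = 10110110₂. Square-and-multiply, entries mod 953:
Q^1 = [[1,1],[1,0]]
Q^2 = (Q^1)² = [[2,1],[1,1]]
Q^5 = (Q^2)²·Q = [[8,5],[5,3]]
Q^11 = (Q^5)²·Q = [[144,89],[89,55]]
Q^22 = (Q^11)² = [[67,557],[557,463]]
Q^45 = (Q^22)²·Q = [[28,248],[248,733]]
Q^91 = (Q^45)²·Q = [[377,343],[343,34]]
Q^182 = (Q^91)² = [[562,882],[882,633]]
F_182 mod 953 = Q^182[0][1] = 882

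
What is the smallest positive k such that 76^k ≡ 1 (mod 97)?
96

97 is prime, so ord(76) divides φ(97) = 96.
Divisors of 96: 1, 2, 3, 4, 6, 8, 12, 16, 24, 32, 48, 96.
Repeated squaring: 76^1 ≡ 76, 76^2 ≡ 53, 76^4 ≡ 93, 76^8 ≡ 16, 76^16 ≡ 62, 76^32 ≡ 61, 76^64 ≡ 35 (mod 97).
Test 76^d mod 97 for each divisor d in increasing order:
76^1 ≡ 76
76^2 ≡ 53
76^3 = 76^2·76^1 ≡ 51
76^4 ≡ 93
76^6 = 76^4·76^2 ≡ 79
76^8 ≡ 16
76^12 = 76^8·76^4 ≡ 33
76^16 ≡ 62
76^24 = 76^16·76^8 ≡ 22
76^32 ≡ 61
76^48 = 76^32·76^16 ≡ 96
76^96 = 76^64·76^32 ≡ 1  ← first divisor giving 1
The order is 96.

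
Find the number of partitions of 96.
118114304

p(n) counts ways to write n as a sum of positive integers (order ignored).
Euler's pentagonal recurrence: p(k) = p(k-1) + p(k-2) - p(k-5) - p(k-7) + p(k-12) + p(k-15) - ... (offsets j(3j∓1)/2, signs ++--, p(0)=1, p(<0)=0).
DP table for k = 0..95: p(0)=1, p(1)=1, p(2)=2, p(3)=3, p(4)=5, p(5)=7, p(6)=11, p(7)=15, p(8)=22, p(9)=30, p(10)=42, p(11)=56, p(12)=77, p(13)=101, p(14)=135, p(15)=176, p(16)=231, p(17)=297, p(18)=385, p(19)=490, p(20)=627, p(21)=792, p(22)=1002, p(23)=1255, p(24)=1575, p(25)=1958, p(26)=2436, p(27)=3010, p(28)=3718, p(29)=4565, p(30)=5604, p(31)=6842, p(32)=8349, p(33)=10143, p(34)=12310, p(35)=14883, p(36)=17977, p(37)=21637, p(38)=26015, p(39)=31185, p(40)=37338, p(41)=44583, p(42)=53174, p(43)=63261, p(44)=75175, p(45)=89134, p(46)=105558, p(47)=124754, p(48)=147273, p(49)=173525, p(50)=204226, p(51)=239943, p(52)=281589, p(53)=329931, p(54)=386155, p(55)=451276, p(56)=526823, p(57)=614154, p(58)=715220, p(59)=831820, p(60)=966467, p(61)=1121505, p(62)=1300156, p(63)=1505499, p(64)=1741630, p(65)=2012558, p(66)=2323520, p(67)=2679689, p(68)=3087735, p(69)=3554345, p(70)=4087968, p(71)=4697205, p(72)=5392783, p(73)=6185689, p(74)=7089500, p(75)=8118264, p(76)=9289091, p(77)=10619863, p(78)=12132164, p(79)=13848650, p(80)=15796476, p(81)=18004327, p(82)=20506255, p(83)=23338469, p(84)=26543660, p(85)=30167357, p(86)=34262962, p(87)=38887673, p(88)=44108109, p(89)=49995925, p(90)=56634173, p(91)=64112359, p(92)=72533807, p(93)=82010177, p(94)=92669720, p(95)=104651419.
Final step: p(96) = p(95) + p(94) - p(91) - p(89) + p(84) + p(81) - p(74) - p(70) + p(61) + p(56) - p(45) - p(39) + p(26) + p(19) - p(4)
= 104651419 + 92669720 - 64112359 - 49995925 + 26543660 + 18004327 - 7089500 - 4087968 + 1121505 + 526823 - 89134 - 31185 + 2436 + 490 - 5
= 118114304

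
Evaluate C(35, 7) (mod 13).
10

Using Lucas' theorem:
Write n=35 and k=7 in base 13:
n in base 13: [2, 9]
k in base 13: [0, 7]
C(35,7) mod 13 = ∏ C(n_i, k_i) mod 13
Digit binomials (mod 13): C(2,0) = 1; C(9,7) = 36 ≡ 10
Product: 1 × 10 = 10 ≡ 10 (mod 13)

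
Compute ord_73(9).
6

73 is prime, so ord(9) divides φ(73) = 72.
Divisors of 72: 1, 2, 3, 4, 6, 8, 9, 12, 18, 24, 36, 72.
Repeated squaring: 9^1 ≡ 9, 9^2 ≡ 8, 9^4 ≡ 64, 9^8 ≡ 8, 9^16 ≡ 64, 9^32 ≡ 8, 9^64 ≡ 64 (mod 73).
Test 9^d mod 73 for each divisor d in increasing order:
9^1 ≡ 9
9^2 ≡ 8
9^3 = 9^2·9^1 ≡ 72
9^4 ≡ 64
9^6 = 9^4·9^2 ≡ 1  ← first divisor giving 1
The order is 6.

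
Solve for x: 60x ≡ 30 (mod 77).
x ≡ 39 (mod 77)

gcd(60, 77) = 1, which divides 30, so solutions exist.
Find 60^(-1) mod 77 by the extended Euclidean algorithm:
77 = 1 × 60 + 17  ⟹  17 = (1)·77 + (-1)·60
60 = 3 × 17 + 9  ⟹  9 = (-3)·77 + (4)·60
17 = 1 × 9 + 8  ⟹  8 = (4)·77 + (-5)·60
9 = 1 × 8 + 1  ⟹  1 = (-7)·77 + (9)·60
So (9)·60 ≡ 1 (mod 77), i.e. 60^(-1) ≡ 9 (mod 77).
x ≡ 9 × 30 = 270 ≡ 39 (mod 77).
Check: 60 × 39 = 2340 ≡ 30 (mod 77).
Unique solution: x ≡ 39 (mod 77)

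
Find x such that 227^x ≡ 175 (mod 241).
227

Baby-step giant-step with step n = ⌈√241⌉ = 16.
Baby steps 227^j mod 241 (j:value) for j=0..15: 0:1, 1:227, 2:196, 3:148, 4:97, 5:88, 6:214, 7:137, 8:10, 9:101, 10:32, 11:34, 12:6, 13:157, 14:212, 15:165.
Giant-step multiplier: 227^(-16) ≡ 227^(240-16) = 227^224 ≡ 94 (mod 241).
Giant steps γ_i = 175·94^i mod 241: γ_0=175, γ_1=62, γ_2=44, γ_3=39, γ_4=51, γ_5=215, γ_6=207, γ_7=178, γ_8=103, γ_9=42, γ_10=92, γ_11=213, γ_12=19, γ_13=99, γ_14=148 (in table at j=3).
x = i·n + j = 14·16 + 3 = 227.
Check: 227^227 ≡ 175 (mod 241).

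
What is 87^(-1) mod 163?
15

gcd(87, 163) = 1, so the inverse exists.
Extended Euclidean algorithm on (163, 87):
163 = 1 × 87 + 76  ⟹  76 = (1)·163 + (-1)·87
87 = 1 × 76 + 11  ⟹  11 = (-1)·163 + (2)·87
76 = 6 × 11 + 10  ⟹  10 = (7)·163 + (-13)·87
11 = 1 × 10 + 1  ⟹  1 = (-8)·163 + (15)·87
So (15)·87 ≡ 1 (mod 163), i.e. 87^(-1) ≡ 15 (mod 163).
Check: 87 × 15 = 1305 ≡ 1 (mod 163)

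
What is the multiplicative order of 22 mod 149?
74

149 is prime, so ord(22) divides φ(149) = 148.
Divisors of 148: 1, 2, 4, 37, 74, 148.
Repeated squaring: 22^1 ≡ 22, 22^2 ≡ 37, 22^4 ≡ 28, 22^8 ≡ 39, 22^16 ≡ 31, 22^32 ≡ 67, 22^64 ≡ 19, 22^128 ≡ 63 (mod 149).
Test 22^d mod 149 for each divisor d in increasing order:
22^1 ≡ 22
22^2 ≡ 37
22^4 ≡ 28
22^37 = 22^32·22^4·22^1 ≡ 148
22^74 = 22^64·22^8·22^2 ≡ 1  ← first divisor giving 1
The order is 74.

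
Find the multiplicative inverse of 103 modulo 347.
283

gcd(103, 347) = 1, so the inverse exists.
Extended Euclidean algorithm on (347, 103):
347 = 3 × 103 + 38  ⟹  38 = (1)·347 + (-3)·103
103 = 2 × 38 + 27  ⟹  27 = (-2)·347 + (7)·103
38 = 1 × 27 + 11  ⟹  11 = (3)·347 + (-10)·103
27 = 2 × 11 + 5  ⟹  5 = (-8)·347 + (27)·103
11 = 2 × 5 + 1  ⟹  1 = (19)·347 + (-64)·103
So (-64)·103 ≡ 1 (mod 347), i.e. 103^(-1) ≡ -64 ≡ 283 (mod 347).
Check: 103 × 283 = 29149 ≡ 1 (mod 347)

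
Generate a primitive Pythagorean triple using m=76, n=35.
(4551, 5320, 7001)

Euclid's formula: a = m² - n², b = 2mn, c = m² + n²
m = 76, n = 35
a = 76² - 35² = 5776 - 1225 = 4551
b = 2 × 76 × 35 = 5320
c = 76² + 35² = 5776 + 1225 = 7001
Verification: 4551² + 5320² = 20711601 + 28302400 = 49014001 = 7001² ✓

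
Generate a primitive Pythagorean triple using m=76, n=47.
(3567, 7144, 7985)

Euclid's formula: a = m² - n², b = 2mn, c = m² + n²
m = 76, n = 47
a = 76² - 47² = 5776 - 2209 = 3567
b = 2 × 76 × 47 = 7144
c = 76² + 47² = 5776 + 2209 = 7985
Verification: 3567² + 7144² = 12723489 + 51036736 = 63760225 = 7985² ✓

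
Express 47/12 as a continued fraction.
[3; 1, 11]

Euclidean algorithm steps:
47 = 3 × 12 + 11
12 = 1 × 11 + 1
11 = 11 × 1 + 0
Continued fraction: [3; 1, 11]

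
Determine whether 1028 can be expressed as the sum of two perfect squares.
2² + 32² (a=2, b=32)

Factorization: 1028 = 2^2 × 257
By Fermat: n is sum of two squares iff every prime p ≡ 3 (mod 4) appears to even power.
All primes ≡ 3 (mod 4) appear to even power.
Search a = 0, 1, 2, … for 1028 - a² a perfect square: first hit at a = 2: 1028 - 4 = 1024 = 32².
1028 = 2² + 32² = 4 + 1024 ✓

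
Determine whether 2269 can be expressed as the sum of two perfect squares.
30² + 37² (a=30, b=37)

Factorization: 2269 = 2269
By Fermat: n is sum of two squares iff every prime p ≡ 3 (mod 4) appears to even power.
All primes ≡ 3 (mod 4) appear to even power.
Search a = 0, 1, 2, … for 2269 - a² a perfect square: first hit at a = 30: 2269 - 900 = 1369 = 37².
2269 = 30² + 37² = 900 + 1369 ✓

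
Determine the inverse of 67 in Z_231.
100

gcd(67, 231) = 1, so the inverse exists.
Extended Euclidean algorithm on (231, 67):
231 = 3 × 67 + 30  ⟹  30 = (1)·231 + (-3)·67
67 = 2 × 30 + 7  ⟹  7 = (-2)·231 + (7)·67
30 = 4 × 7 + 2  ⟹  2 = (9)·231 + (-31)·67
7 = 3 × 2 + 1  ⟹  1 = (-29)·231 + (100)·67
So (100)·67 ≡ 1 (mod 231), i.e. 67^(-1) ≡ 100 (mod 231).
Check: 67 × 100 = 6700 ≡ 1 (mod 231)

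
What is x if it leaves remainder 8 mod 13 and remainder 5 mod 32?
229

Using Chinese Remainder Theorem:
M = 13 × 32 = 416
M1 = 32, M2 = 13
y1 = 32^(-1) mod 13 = 11
y2 = 13^(-1) mod 32 = 5
x = (8×32×11 + 5×13×5) mod 416 = 229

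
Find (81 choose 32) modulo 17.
0

Using Lucas' theorem:
Write n=81 and k=32 in base 17:
n in base 17: [4, 13]
k in base 17: [1, 15]
C(81,32) mod 17 = ∏ C(n_i, k_i) mod 17
Digit binomials (mod 17): C(4,1) = 4; C(13,15) = 0 (k_i > n_i)
Product: 4 × 0 = 0 ≡ 0 (mod 17)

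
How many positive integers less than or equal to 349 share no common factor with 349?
348

349 = 349
φ(n) = n × ∏(1 - 1/p) for each prime p dividing n
φ(349) = 349 × (1 - 1/349) = 348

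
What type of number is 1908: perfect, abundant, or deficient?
abundant

Proper divisors of 1908: sum = 1 + 2 + 3 + 4 + 6 + 9 + 12 + 18 + ... + 318 + 477 + 636 + 954 (17 divisors) = 3006
Since 3006 > 1908, 1908 is abundant.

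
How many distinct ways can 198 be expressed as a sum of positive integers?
3345365983698

p(n) counts ways to write n as a sum of positive integers (order ignored).
Euler's pentagonal recurrence: p(k) = p(k-1) + p(k-2) - p(k-5) - p(k-7) + p(k-12) + p(k-15) - ... (offsets j(3j∓1)/2, signs ++--, p(0)=1, p(<0)=0).
DP table for k = 0..197: p(0)=1, p(1)=1, p(2)=2, p(3)=3, p(4)=5, p(5)=7, p(6)=11, p(7)=15, p(8)=22, p(9)=30, p(10)=42, p(11)=56, p(12)=77, p(13)=101, p(14)=135, p(15)=176, p(16)=231, p(17)=297, p(18)=385, p(19)=490, p(20)=627, p(21)=792, p(22)=1002, p(23)=1255, p(24)=1575, p(25)=1958, p(26)=2436, p(27)=3010, p(28)=3718, p(29)=4565, p(30)=5604, p(31)=6842, p(32)=8349, p(33)=10143, p(34)=12310, p(35)=14883, p(36)=17977, p(37)=21637, p(38)=26015, p(39)=31185, p(40)=37338, p(41)=44583, p(42)=53174, p(43)=63261, p(44)=75175, p(45)=89134, p(46)=105558, p(47)=124754, p(48)=147273, p(49)=173525, p(50)=204226, p(51)=239943, p(52)=281589, p(53)=329931, p(54)=386155, p(55)=451276, p(56)=526823, p(57)=614154, p(58)=715220, p(59)=831820, p(60)=966467, p(61)=1121505, p(62)=1300156, p(63)=1505499, p(64)=1741630, p(65)=2012558, p(66)=2323520, p(67)=2679689, p(68)=3087735, p(69)=3554345, p(70)=4087968, p(71)=4697205, p(72)=5392783, p(73)=6185689, p(74)=7089500, p(75)=8118264, p(76)=9289091, p(77)=10619863, p(78)=12132164, p(79)=13848650, p(80)=15796476, p(81)=18004327, p(82)=20506255, p(83)=23338469, p(84)=26543660, p(85)=30167357, p(86)=34262962, p(87)=38887673, p(88)=44108109, p(89)=49995925, p(90)=56634173, p(91)=64112359, p(92)=72533807, p(93)=82010177, p(94)=92669720, p(95)=104651419, p(96)=118114304, p(97)=133230930, p(98)=150198136, p(99)=169229875, p(100)=190569292, p(101)=214481126, p(102)=241265379, p(103)=271248950, p(104)=304801365, p(105)=342325709, p(106)=384276336, p(107)=431149389, p(108)=483502844, p(109)=541946240, p(110)=607163746, p(111)=679903203, p(112)=761002156, p(113)=851376628, p(114)=952050665, p(115)=1064144451, p(116)=1188908248, p(117)=1327710076, p(118)=1482074143, p(119)=1653668665, p(120)=1844349560, p(121)=2056148051, p(122)=2291320912, p(123)=2552338241, p(124)=2841940500, p(125)=3163127352, p(126)=3519222692, p(127)=3913864295, p(128)=4351078600, p(129)=4835271870, p(130)=5371315400, p(131)=5964539504, p(132)=6620830889, p(133)=7346629512, p(134)=8149040695, p(135)=9035836076, p(136)=10015581680, p(137)=11097645016, p(138)=12292341831, p(139)=13610949895, p(140)=15065878135, p(141)=16670689208, p(142)=18440293320, p(143)=20390982757, p(144)=22540654445, p(145)=24908858009, p(146)=27517052599, p(147)=30388671978, p(148)=33549419497, p(149)=37027355200, p(150)=40853235313, p(151)=45060624582, p(152)=49686288421, p(153)=54770336324, p(154)=60356673280, p(155)=66493182097, p(156)=73232243759, p(157)=80630964769, p(158)=88751778802, p(159)=97662728555, p(160)=107438159466, p(161)=118159068427, p(162)=129913904637, p(163)=142798995930, p(164)=156919475295, p(165)=172389800255, p(166)=189334822579, p(167)=207890420102, p(168)=228204732751, p(169)=250438925115, p(170)=274768617130, p(171)=301384802048, p(172)=330495499613, p(173)=362326859895, p(174)=397125074750, p(175)=435157697830, p(176)=476715857290, p(177)=522115831195, p(178)=571701605655, p(179)=625846753120, p(180)=684957390936, p(181)=749474411781, p(182)=819876908323, p(183)=896684817527, p(184)=980462880430, p(185)=1071823774337, p(186)=1171432692373, p(187)=1280011042268, p(188)=1398341745571, p(189)=1527273599625, p(190)=1667727404093, p(191)=1820701100652, p(192)=1987276856363, p(193)=2168627105469, p(194)=2366022741845, p(195)=2580840212973, p(196)=2814570987591, p(197)=3068829878530.
Final step: p(198) = p(197) + p(196) - p(193) - p(191) + p(186) + p(183) - p(176) - p(172) + p(163) + p(158) - p(147) - p(141) + p(128) + p(121) - p(106) - p(98) + p(81) + p(72) - p(53) - p(43) + p(22) + p(11)
= 3068829878530 + 2814570987591 - 2168627105469 - 1820701100652 + 1171432692373 + 896684817527 - 476715857290 - 330495499613 + 142798995930 + 88751778802 - 30388671978 - 16670689208 + 4351078600 + 2056148051 - 384276336 - 150198136 + 18004327 + 5392783 - 329931 - 63261 + 1002 + 56
= 3345365983698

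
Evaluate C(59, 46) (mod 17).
0

Using Lucas' theorem:
Write n=59 and k=46 in base 17:
n in base 17: [3, 8]
k in base 17: [2, 12]
C(59,46) mod 17 = ∏ C(n_i, k_i) mod 17
Digit binomials (mod 17): C(3,2) = 3; C(8,12) = 0 (k_i > n_i)
Product: 3 × 0 = 0 ≡ 0 (mod 17)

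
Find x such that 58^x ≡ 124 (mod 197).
131

Baby-step giant-step with step n = ⌈√197⌉ = 15.
Baby steps 58^j mod 197 (j:value) for j=0..14: 0:1, 1:58, 2:15, 3:82, 4:28, 5:48, 6:26, 7:129, 8:193, 9:162, 10:137, 11:66, 12:85, 13:5, 14:93.
Giant-step multiplier: 58^(-15) ≡ 58^(196-15) = 58^181 ≡ 176 (mod 197).
Giant steps γ_i = 124·176^i mod 197: γ_0=124, γ_1=154, γ_2=115, γ_3=146, γ_4=86, γ_5=164, γ_6=102, γ_7=25, γ_8=66 (in table at j=11).
x = i·n + j = 8·15 + 11 = 131.
Check: 58^131 ≡ 124 (mod 197).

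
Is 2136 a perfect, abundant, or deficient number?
abundant

Proper divisors of 2136: sum = 1 + 2 + 3 + 4 + 6 + 8 + 12 + 24 + 89 + 178 + 267 + 356 + 534 + 712 + 1068 = 3264
Since 3264 > 2136, 2136 is abundant.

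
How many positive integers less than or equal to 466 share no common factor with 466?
232

466 = 2 × 233
φ(n) = n × ∏(1 - 1/p) for each prime p dividing n
φ(466) = 466 × (1 - 1/2) × (1 - 1/233) = 232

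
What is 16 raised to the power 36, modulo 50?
16

Repeated squaring. Binary of 36 = 100100.
16^1 ≡ 16 (mod 50); 16^2 ≡ 6 (mod 50); 16^4 ≡ 36 (mod 50); 16^8 ≡ 46 (mod 50); 16^16 ≡ 16 (mod 50); 16^32 ≡ 6 (mod 50)
16^36 = 16^4 × 16^32 ≡ 16 (mod 50)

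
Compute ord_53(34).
52

53 is prime, so ord(34) divides φ(53) = 52.
Divisors of 52: 1, 2, 4, 13, 26, 52.
Repeated squaring: 34^1 ≡ 34, 34^2 ≡ 43, 34^4 ≡ 47, 34^8 ≡ 36, 34^16 ≡ 24, 34^32 ≡ 46 (mod 53).
Test 34^d mod 53 for each divisor d in increasing order:
34^1 ≡ 34
34^2 ≡ 43
34^4 ≡ 47
34^13 = 34^8·34^4·34^1 ≡ 23
34^26 = 34^16·34^8·34^2 ≡ 52
34^52 = 34^32·34^16·34^4 ≡ 1  ← first divisor giving 1
The order is 52.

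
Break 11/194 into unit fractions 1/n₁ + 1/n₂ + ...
1/18 + 1/873

Greedy algorithm:
11/194: ceiling(194/11) = 18, use 1/18
1/873: ceiling(873/1) = 873, use 1/873
Result: 11/194 = 1/18 + 1/873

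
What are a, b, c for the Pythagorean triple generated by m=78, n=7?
(6035, 1092, 6133)

Euclid's formula: a = m² - n², b = 2mn, c = m² + n²
m = 78, n = 7
a = 78² - 7² = 6084 - 49 = 6035
b = 2 × 78 × 7 = 1092
c = 78² + 7² = 6084 + 49 = 6133
Verification: 6035² + 1092² = 36421225 + 1192464 = 37613689 = 6133² ✓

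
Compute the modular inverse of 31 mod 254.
41

gcd(31, 254) = 1, so the inverse exists.
Extended Euclidean algorithm on (254, 31):
254 = 8 × 31 + 6  ⟹  6 = (1)·254 + (-8)·31
31 = 5 × 6 + 1  ⟹  1 = (-5)·254 + (41)·31
So (41)·31 ≡ 1 (mod 254), i.e. 31^(-1) ≡ 41 (mod 254).
Check: 31 × 41 = 1271 ≡ 1 (mod 254)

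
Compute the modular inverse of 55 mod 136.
47

gcd(55, 136) = 1, so the inverse exists.
Extended Euclidean algorithm on (136, 55):
136 = 2 × 55 + 26  ⟹  26 = (1)·136 + (-2)·55
55 = 2 × 26 + 3  ⟹  3 = (-2)·136 + (5)·55
26 = 8 × 3 + 2  ⟹  2 = (17)·136 + (-42)·55
3 = 1 × 2 + 1  ⟹  1 = (-19)·136 + (47)·55
So (47)·55 ≡ 1 (mod 136), i.e. 55^(-1) ≡ 47 (mod 136).
Check: 55 × 47 = 2585 ≡ 1 (mod 136)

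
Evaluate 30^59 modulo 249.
192

Repeated squaring. Binary of 59 = 111011.
30^1 ≡ 30 (mod 249); 30^2 ≡ 153 (mod 249); 30^4 ≡ 3 (mod 249); 30^8 ≡ 9 (mod 249); 30^16 ≡ 81 (mod 249); 30^32 ≡ 87 (mod 249)
30^59 = 30^1 × 30^2 × 30^8 × 30^16 × 30^32 ≡ 192 (mod 249)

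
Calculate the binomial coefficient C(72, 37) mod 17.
7

Using Lucas' theorem:
Write n=72 and k=37 in base 17:
n in base 17: [4, 4]
k in base 17: [2, 3]
C(72,37) mod 17 = ∏ C(n_i, k_i) mod 17
Digit binomials (mod 17): C(4,2) = 6; C(4,3) = 4
Product: 6 × 4 = 24 ≡ 7 (mod 17)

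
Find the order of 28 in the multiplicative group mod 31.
15

31 is prime, so ord(28) divides φ(31) = 30.
Divisors of 30: 1, 2, 3, 5, 6, 10, 15, 30.
Repeated squaring: 28^1 ≡ 28, 28^2 ≡ 9, 28^4 ≡ 19, 28^8 ≡ 20, 28^16 ≡ 28 (mod 31).
Test 28^d mod 31 for each divisor d in increasing order:
28^1 ≡ 28
28^2 ≡ 9
28^3 = 28^2·28^1 ≡ 4
28^5 = 28^4·28^1 ≡ 5
28^6 = 28^4·28^2 ≡ 16
28^10 = 28^8·28^2 ≡ 25
28^15 = 28^8·28^4·28^2·28^1 ≡ 1  ← first divisor giving 1
The order is 15.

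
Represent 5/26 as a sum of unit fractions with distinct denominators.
1/6 + 1/39

Greedy algorithm:
5/26: ceiling(26/5) = 6, use 1/6
1/39: ceiling(39/1) = 39, use 1/39
Result: 5/26 = 1/6 + 1/39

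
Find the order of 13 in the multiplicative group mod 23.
11

23 is prime, so ord(13) divides φ(23) = 22.
Divisors of 22: 1, 2, 11, 22.
Repeated squaring: 13^1 ≡ 13, 13^2 ≡ 8, 13^4 ≡ 18, 13^8 ≡ 2, 13^16 ≡ 4 (mod 23).
Test 13^d mod 23 for each divisor d in increasing order:
13^1 ≡ 13
13^2 ≡ 8
13^11 = 13^8·13^2·13^1 ≡ 1  ← first divisor giving 1
The order is 11.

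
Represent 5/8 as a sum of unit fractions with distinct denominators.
1/2 + 1/8

Greedy algorithm:
5/8: ceiling(8/5) = 2, use 1/2
1/8: ceiling(8/1) = 8, use 1/8
Result: 5/8 = 1/2 + 1/8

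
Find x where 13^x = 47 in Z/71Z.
11

Baby-step giant-step with step n = ⌈√71⌉ = 9.
Baby steps 13^j mod 71 (j:value) for j=0..8: 0:1, 1:13, 2:27, 3:67, 4:19, 5:34, 6:16, 7:66, 8:6.
Giant-step multiplier: 13^(-9) ≡ 13^(70-9) = 13^61 ≡ 61 (mod 71).
Giant steps γ_i = 47·61^i mod 71: γ_0=47, γ_1=27 (in table at j=2).
x = i·n + j = 1·9 + 2 = 11.
Check: 13^11 ≡ 47 (mod 71).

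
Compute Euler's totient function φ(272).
128

272 = 2^4 × 17
φ(n) = n × ∏(1 - 1/p) for each prime p dividing n
φ(272) = 272 × (1 - 1/2) × (1 - 1/17) = 128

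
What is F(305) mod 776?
493

Matrix identity: Q^n = [[F_(n+1), F_n], [F_n, F_(n-1)]] with Q = [[1,1],[1,0]].
n = 305 = 100110001₂. Square-and-multiply, entries mod 776:
Q^1 = [[1,1],[1,0]]
Q^2 = (Q^1)² = [[2,1],[1,1]]
Q^4 = (Q^2)² = [[5,3],[3,2]]
Q^9 = (Q^4)²·Q = [[55,34],[34,21]]
Q^19 = (Q^9)²·Q = [[557,301],[301,256]]
Q^38 = (Q^19)² = [[434,273],[273,161]]
Q^76 = (Q^38)² = [[597,251],[251,346]]
Q^152 = (Q^76)² = [[370,13],[13,357]]
Q^305 = (Q^152)²·Q = [[632,493],[493,139]]
F_305 mod 776 = Q^305[0][1] = 493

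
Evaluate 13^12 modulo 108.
37

Repeated squaring. Binary of 12 = 1100.
13^1 ≡ 13 (mod 108); 13^2 ≡ 61 (mod 108); 13^4 ≡ 49 (mod 108); 13^8 ≡ 25 (mod 108)
13^12 = 13^4 × 13^8 ≡ 37 (mod 108)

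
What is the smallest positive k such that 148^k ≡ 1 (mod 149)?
2

149 is prime, so ord(148) divides φ(149) = 148.
Divisors of 148: 1, 2, 4, 37, 74, 148.
Repeated squaring: 148^1 ≡ 148, 148^2 ≡ 1, 148^4 ≡ 1, 148^8 ≡ 1, 148^16 ≡ 1, 148^32 ≡ 1, 148^64 ≡ 1, 148^128 ≡ 1 (mod 149).
Test 148^d mod 149 for each divisor d in increasing order:
148^1 ≡ 148
148^2 ≡ 1  ← first divisor giving 1
The order is 2.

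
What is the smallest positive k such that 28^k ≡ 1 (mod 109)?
54

109 is prime, so ord(28) divides φ(109) = 108.
Divisors of 108: 1, 2, 3, 4, 6, 9, 12, 18, 27, 36, 54, 108.
Repeated squaring: 28^1 ≡ 28, 28^2 ≡ 21, 28^4 ≡ 5, 28^8 ≡ 25, 28^16 ≡ 80, 28^32 ≡ 78, 28^64 ≡ 89 (mod 109).
Test 28^d mod 109 for each divisor d in increasing order:
28^1 ≡ 28
28^2 ≡ 21
28^3 = 28^2·28^1 ≡ 43
28^4 ≡ 5
28^6 = 28^4·28^2 ≡ 105
28^9 = 28^8·28^1 ≡ 46
28^12 = 28^8·28^4 ≡ 16
28^18 = 28^16·28^2 ≡ 45
28^27 = 28^16·28^8·28^2·28^1 ≡ 108
28^36 = 28^32·28^4 ≡ 63
28^54 = 28^32·28^16·28^4·28^2 ≡ 1  ← first divisor giving 1
The order is 54.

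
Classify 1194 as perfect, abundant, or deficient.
abundant

Proper divisors of 1194: sum = 1 + 2 + 3 + 6 + 199 + 398 + 597 = 1206
Since 1206 > 1194, 1194 is abundant.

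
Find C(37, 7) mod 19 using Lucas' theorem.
18

Using Lucas' theorem:
Write n=37 and k=7 in base 19:
n in base 19: [1, 18]
k in base 19: [0, 7]
C(37,7) mod 19 = ∏ C(n_i, k_i) mod 19
Digit binomials (mod 19): C(1,0) = 1; C(18,7) = 31824 ≡ 18
Product: 1 × 18 = 18 ≡ 18 (mod 19)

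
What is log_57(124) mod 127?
106

Baby-step giant-step with step n = ⌈√127⌉ = 12.
Baby steps 57^j mod 127 (j:value) for j=0..11: 0:1, 1:57, 2:74, 3:27, 4:15, 5:93, 6:94, 7:24, 8:98, 9:125, 10:13, 11:106.
Giant-step multiplier: 57^(-12) ≡ 57^(126-12) = 57^114 ≡ 87 (mod 127).
Giant steps γ_i = 124·87^i mod 127: γ_0=124, γ_1=120, γ_2=26, γ_3=103, γ_4=71, γ_5=81, γ_6=62, γ_7=60, γ_8=13 (in table at j=10).
x = i·n + j = 8·12 + 10 = 106.
Check: 57^106 ≡ 124 (mod 127).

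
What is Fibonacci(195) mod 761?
756

Matrix identity: Q^n = [[F_(n+1), F_n], [F_n, F_(n-1)]] with Q = [[1,1],[1,0]].
n = 195 = 11000011₂. Square-and-multiply, entries mod 761:
Q^1 = [[1,1],[1,0]]
Q^3 = (Q^1)²·Q = [[3,2],[2,1]]
Q^6 = (Q^3)² = [[13,8],[8,5]]
Q^12 = (Q^6)² = [[233,144],[144,89]]
Q^24 = (Q^12)² = [[447,708],[708,500]]
Q^48 = (Q^24)² = [[192,35],[35,157]]
Q^97 = (Q^48)²·Q = [[78,39],[39,39]]
Q^195 = (Q^97)²·Q = [[753,756],[756,758]]
F_195 mod 761 = Q^195[0][1] = 756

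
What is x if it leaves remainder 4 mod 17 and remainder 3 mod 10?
123

Using Chinese Remainder Theorem:
M = 17 × 10 = 170
M1 = 10, M2 = 17
y1 = 10^(-1) mod 17 = 12
y2 = 17^(-1) mod 10 = 3
x = (4×10×12 + 3×17×3) mod 170 = 123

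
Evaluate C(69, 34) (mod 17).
6

Using Lucas' theorem:
Write n=69 and k=34 in base 17:
n in base 17: [4, 1]
k in base 17: [2, 0]
C(69,34) mod 17 = ∏ C(n_i, k_i) mod 17
Digit binomials (mod 17): C(4,2) = 6; C(1,0) = 1
Product: 6 × 1 = 6 ≡ 6 (mod 17)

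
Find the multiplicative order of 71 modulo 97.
96

97 is prime, so ord(71) divides φ(97) = 96.
Divisors of 96: 1, 2, 3, 4, 6, 8, 12, 16, 24, 32, 48, 96.
Repeated squaring: 71^1 ≡ 71, 71^2 ≡ 94, 71^4 ≡ 9, 71^8 ≡ 81, 71^16 ≡ 62, 71^32 ≡ 61, 71^64 ≡ 35 (mod 97).
Test 71^d mod 97 for each divisor d in increasing order:
71^1 ≡ 71
71^2 ≡ 94
71^3 = 71^2·71^1 ≡ 78
71^4 ≡ 9
71^6 = 71^4·71^2 ≡ 70
71^8 ≡ 81
71^12 = 71^8·71^4 ≡ 50
71^16 ≡ 62
71^24 = 71^16·71^8 ≡ 75
71^32 ≡ 61
71^48 = 71^32·71^16 ≡ 96
71^96 = 71^64·71^32 ≡ 1  ← first divisor giving 1
The order is 96.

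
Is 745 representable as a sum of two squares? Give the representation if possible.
4² + 27² (a=4, b=27)

Factorization: 745 = 5 × 149
By Fermat: n is sum of two squares iff every prime p ≡ 3 (mod 4) appears to even power.
All primes ≡ 3 (mod 4) appear to even power.
Search a = 0, 1, 2, … for 745 - a² a perfect square: first hit at a = 4: 745 - 16 = 729 = 27².
745 = 4² + 27² = 16 + 729 ✓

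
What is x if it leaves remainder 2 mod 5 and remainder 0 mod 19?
57

Using Chinese Remainder Theorem:
M = 5 × 19 = 95
M1 = 19, M2 = 5
y1 = 19^(-1) mod 5 = 4
y2 = 5^(-1) mod 19 = 4
x = (2×19×4 + 0×5×4) mod 95 = 57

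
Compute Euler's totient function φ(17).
16

17 = 17
φ(n) = n × ∏(1 - 1/p) for each prime p dividing n
φ(17) = 17 × (1 - 1/17) = 16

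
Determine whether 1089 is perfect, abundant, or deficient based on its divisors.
deficient

Proper divisors of 1089: sum = 1 + 3 + 9 + 11 + 33 + 99 + 121 + 363 = 640
Since 640 < 1089, 1089 is deficient.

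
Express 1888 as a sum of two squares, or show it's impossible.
Not possible

Factorization: 1888 = 2^5 × 59
By Fermat: n is sum of two squares iff every prime p ≡ 3 (mod 4) appears to even power.
Prime(s) ≡ 3 (mod 4) with odd exponent: [(59, 1)]
Therefore 1888 cannot be expressed as a² + b².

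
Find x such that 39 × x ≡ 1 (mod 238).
177

gcd(39, 238) = 1, so the inverse exists.
Extended Euclidean algorithm on (238, 39):
238 = 6 × 39 + 4  ⟹  4 = (1)·238 + (-6)·39
39 = 9 × 4 + 3  ⟹  3 = (-9)·238 + (55)·39
4 = 1 × 3 + 1  ⟹  1 = (10)·238 + (-61)·39
So (-61)·39 ≡ 1 (mod 238), i.e. 39^(-1) ≡ -61 ≡ 177 (mod 238).
Check: 39 × 177 = 6903 ≡ 1 (mod 238)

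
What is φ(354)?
116

354 = 2 × 3 × 59
φ(n) = n × ∏(1 - 1/p) for each prime p dividing n
φ(354) = 354 × (1 - 1/2) × (1 - 1/3) × (1 - 1/59) = 116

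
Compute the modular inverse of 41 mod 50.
11

gcd(41, 50) = 1, so the inverse exists.
Extended Euclidean algorithm on (50, 41):
50 = 1 × 41 + 9  ⟹  9 = (1)·50 + (-1)·41
41 = 4 × 9 + 5  ⟹  5 = (-4)·50 + (5)·41
9 = 1 × 5 + 4  ⟹  4 = (5)·50 + (-6)·41
5 = 1 × 4 + 1  ⟹  1 = (-9)·50 + (11)·41
So (11)·41 ≡ 1 (mod 50), i.e. 41^(-1) ≡ 11 (mod 50).
Check: 41 × 11 = 451 ≡ 1 (mod 50)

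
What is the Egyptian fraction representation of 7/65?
1/10 + 1/130

Greedy algorithm:
7/65: ceiling(65/7) = 10, use 1/10
1/130: ceiling(130/1) = 130, use 1/130
Result: 7/65 = 1/10 + 1/130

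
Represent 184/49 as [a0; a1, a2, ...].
[3; 1, 3, 12]

Euclidean algorithm steps:
184 = 3 × 49 + 37
49 = 1 × 37 + 12
37 = 3 × 12 + 1
12 = 12 × 1 + 0
Continued fraction: [3; 1, 3, 12]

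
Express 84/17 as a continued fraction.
[4; 1, 16]

Euclidean algorithm steps:
84 = 4 × 17 + 16
17 = 1 × 16 + 1
16 = 16 × 1 + 0
Continued fraction: [4; 1, 16]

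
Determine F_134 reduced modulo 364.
57

Matrix identity: Q^n = [[F_(n+1), F_n], [F_n, F_(n-1)]] with Q = [[1,1],[1,0]].
n = 134 = 10000110₂. Square-and-multiply, entries mod 364:
Q^1 = [[1,1],[1,0]]
Q^2 = (Q^1)² = [[2,1],[1,1]]
Q^4 = (Q^2)² = [[5,3],[3,2]]
Q^8 = (Q^4)² = [[34,21],[21,13]]
Q^16 = (Q^8)² = [[141,259],[259,246]]
Q^33 = (Q^16)²·Q = [[99,330],[330,133]]
Q^67 = (Q^33)²·Q = [[157,37],[37,120]]
Q^134 = (Q^67)² = [[174,57],[57,117]]
F_134 mod 364 = Q^134[0][1] = 57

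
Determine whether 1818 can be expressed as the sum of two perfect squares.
27² + 33² (a=27, b=33)

Factorization: 1818 = 2 × 3^2 × 101
By Fermat: n is sum of two squares iff every prime p ≡ 3 (mod 4) appears to even power.
All primes ≡ 3 (mod 4) appear to even power.
Search a = 0, 1, 2, … for 1818 - a² a perfect square: first hit at a = 27: 1818 - 729 = 1089 = 33².
1818 = 27² + 33² = 729 + 1089 ✓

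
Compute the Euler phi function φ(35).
24

35 = 5 × 7
φ(n) = n × ∏(1 - 1/p) for each prime p dividing n
φ(35) = 35 × (1 - 1/5) × (1 - 1/7) = 24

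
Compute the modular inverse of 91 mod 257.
209

gcd(91, 257) = 1, so the inverse exists.
Extended Euclidean algorithm on (257, 91):
257 = 2 × 91 + 75  ⟹  75 = (1)·257 + (-2)·91
91 = 1 × 75 + 16  ⟹  16 = (-1)·257 + (3)·91
75 = 4 × 16 + 11  ⟹  11 = (5)·257 + (-14)·91
16 = 1 × 11 + 5  ⟹  5 = (-6)·257 + (17)·91
11 = 2 × 5 + 1  ⟹  1 = (17)·257 + (-48)·91
So (-48)·91 ≡ 1 (mod 257), i.e. 91^(-1) ≡ -48 ≡ 209 (mod 257).
Check: 91 × 209 = 19019 ≡ 1 (mod 257)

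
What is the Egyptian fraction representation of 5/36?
1/8 + 1/72

Greedy algorithm:
5/36: ceiling(36/5) = 8, use 1/8
1/72: ceiling(72/1) = 72, use 1/72
Result: 5/36 = 1/8 + 1/72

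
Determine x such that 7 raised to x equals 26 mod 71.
45

Baby-step giant-step with step n = ⌈√71⌉ = 9.
Baby steps 7^j mod 71 (j:value) for j=0..8: 0:1, 1:7, 2:49, 3:59, 4:58, 5:51, 6:2, 7:14, 8:27.
Giant-step multiplier: 7^(-9) ≡ 7^(70-9) = 7^61 ≡ 68 (mod 71).
Giant steps γ_i = 26·68^i mod 71: γ_0=26, γ_1=64, γ_2=21, γ_3=8, γ_4=47, γ_5=1 (in table at j=0).
x = i·n + j = 5·9 + 0 = 45.
Check: 7^45 ≡ 26 (mod 71).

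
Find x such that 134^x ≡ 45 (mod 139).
18

Baby-step giant-step with step n = ⌈√139⌉ = 12.
Baby steps 134^j mod 139 (j:value) for j=0..11: 0:1, 1:134, 2:25, 3:14, 4:69, 5:72, 6:57, 7:132, 8:35, 9:103, 10:41, 11:73.
Giant-step multiplier: 134^(-12) ≡ 134^(138-12) = 134^126 ≡ 131 (mod 139).
Giant steps γ_i = 45·131^i mod 139: γ_0=45, γ_1=57 (in table at j=6).
x = i·n + j = 1·12 + 6 = 18.
Check: 134^18 ≡ 45 (mod 139).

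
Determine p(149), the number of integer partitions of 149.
37027355200

p(n) counts ways to write n as a sum of positive integers (order ignored).
Euler's pentagonal recurrence: p(k) = p(k-1) + p(k-2) - p(k-5) - p(k-7) + p(k-12) + p(k-15) - ... (offsets j(3j∓1)/2, signs ++--, p(0)=1, p(<0)=0).
DP table for k = 0..148: p(0)=1, p(1)=1, p(2)=2, p(3)=3, p(4)=5, p(5)=7, p(6)=11, p(7)=15, p(8)=22, p(9)=30, p(10)=42, p(11)=56, p(12)=77, p(13)=101, p(14)=135, p(15)=176, p(16)=231, p(17)=297, p(18)=385, p(19)=490, p(20)=627, p(21)=792, p(22)=1002, p(23)=1255, p(24)=1575, p(25)=1958, p(26)=2436, p(27)=3010, p(28)=3718, p(29)=4565, p(30)=5604, p(31)=6842, p(32)=8349, p(33)=10143, p(34)=12310, p(35)=14883, p(36)=17977, p(37)=21637, p(38)=26015, p(39)=31185, p(40)=37338, p(41)=44583, p(42)=53174, p(43)=63261, p(44)=75175, p(45)=89134, p(46)=105558, p(47)=124754, p(48)=147273, p(49)=173525, p(50)=204226, p(51)=239943, p(52)=281589, p(53)=329931, p(54)=386155, p(55)=451276, p(56)=526823, p(57)=614154, p(58)=715220, p(59)=831820, p(60)=966467, p(61)=1121505, p(62)=1300156, p(63)=1505499, p(64)=1741630, p(65)=2012558, p(66)=2323520, p(67)=2679689, p(68)=3087735, p(69)=3554345, p(70)=4087968, p(71)=4697205, p(72)=5392783, p(73)=6185689, p(74)=7089500, p(75)=8118264, p(76)=9289091, p(77)=10619863, p(78)=12132164, p(79)=13848650, p(80)=15796476, p(81)=18004327, p(82)=20506255, p(83)=23338469, p(84)=26543660, p(85)=30167357, p(86)=34262962, p(87)=38887673, p(88)=44108109, p(89)=49995925, p(90)=56634173, p(91)=64112359, p(92)=72533807, p(93)=82010177, p(94)=92669720, p(95)=104651419, p(96)=118114304, p(97)=133230930, p(98)=150198136, p(99)=169229875, p(100)=190569292, p(101)=214481126, p(102)=241265379, p(103)=271248950, p(104)=304801365, p(105)=342325709, p(106)=384276336, p(107)=431149389, p(108)=483502844, p(109)=541946240, p(110)=607163746, p(111)=679903203, p(112)=761002156, p(113)=851376628, p(114)=952050665, p(115)=1064144451, p(116)=1188908248, p(117)=1327710076, p(118)=1482074143, p(119)=1653668665, p(120)=1844349560, p(121)=2056148051, p(122)=2291320912, p(123)=2552338241, p(124)=2841940500, p(125)=3163127352, p(126)=3519222692, p(127)=3913864295, p(128)=4351078600, p(129)=4835271870, p(130)=5371315400, p(131)=5964539504, p(132)=6620830889, p(133)=7346629512, p(134)=8149040695, p(135)=9035836076, p(136)=10015581680, p(137)=11097645016, p(138)=12292341831, p(139)=13610949895, p(140)=15065878135, p(141)=16670689208, p(142)=18440293320, p(143)=20390982757, p(144)=22540654445, p(145)=24908858009, p(146)=27517052599, p(147)=30388671978, p(148)=33549419497.
Final step: p(149) = p(148) + p(147) - p(144) - p(142) + p(137) + p(134) - p(127) - p(123) + p(114) + p(109) - p(98) - p(92) + p(79) + p(72) - p(57) - p(49) + p(32) + p(23) - p(4)
= 33549419497 + 30388671978 - 22540654445 - 18440293320 + 11097645016 + 8149040695 - 3913864295 - 2552338241 + 952050665 + 541946240 - 150198136 - 72533807 + 13848650 + 5392783 - 614154 - 173525 + 8349 + 1255 - 5
= 37027355200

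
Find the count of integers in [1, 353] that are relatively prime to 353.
352

353 = 353
φ(n) = n × ∏(1 - 1/p) for each prime p dividing n
φ(353) = 353 × (1 - 1/353) = 352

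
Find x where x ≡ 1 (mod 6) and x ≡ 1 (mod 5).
1

Using Chinese Remainder Theorem:
M = 6 × 5 = 30
M1 = 5, M2 = 6
y1 = 5^(-1) mod 6 = 5
y2 = 6^(-1) mod 5 = 1
x = (1×5×5 + 1×6×1) mod 30 = 1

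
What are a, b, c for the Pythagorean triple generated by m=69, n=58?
(1397, 8004, 8125)

Euclid's formula: a = m² - n², b = 2mn, c = m² + n²
m = 69, n = 58
a = 69² - 58² = 4761 - 3364 = 1397
b = 2 × 69 × 58 = 8004
c = 69² + 58² = 4761 + 3364 = 8125
Verification: 1397² + 8004² = 1951609 + 64064016 = 66015625 = 8125² ✓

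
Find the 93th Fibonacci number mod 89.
5

Matrix identity: Q^n = [[F_(n+1), F_n], [F_n, F_(n-1)]] with Q = [[1,1],[1,0]].
n = 93 = 1011101₂. Square-and-multiply, entries mod 89:
Q^1 = [[1,1],[1,0]]
Q^2 = (Q^1)² = [[2,1],[1,1]]
Q^5 = (Q^2)²·Q = [[8,5],[5,3]]
Q^11 = (Q^5)²·Q = [[55,0],[0,55]]
Q^23 = (Q^11)²·Q = [[88,88],[88,0]]
Q^46 = (Q^23)² = [[2,1],[1,1]]
Q^93 = (Q^46)²·Q = [[8,5],[5,3]]
F_93 mod 89 = Q^93[0][1] = 5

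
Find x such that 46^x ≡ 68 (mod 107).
19

Baby-step giant-step with step n = ⌈√107⌉ = 11.
Baby steps 46^j mod 107 (j:value) for j=0..10: 0:1, 1:46, 2:83, 3:73, 4:41, 5:67, 6:86, 7:104, 8:76, 9:72, 10:102.
Giant-step multiplier: 46^(-11) ≡ 46^(106-11) = 46^95 ≡ 20 (mod 107).
Giant steps γ_i = 68·20^i mod 107: γ_0=68, γ_1=76 (in table at j=8).
x = i·n + j = 1·11 + 8 = 19.
Check: 46^19 ≡ 68 (mod 107).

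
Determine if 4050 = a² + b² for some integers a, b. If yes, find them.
9² + 63² (a=9, b=63)

Factorization: 4050 = 2 × 3^4 × 5^2
By Fermat: n is sum of two squares iff every prime p ≡ 3 (mod 4) appears to even power.
All primes ≡ 3 (mod 4) appear to even power.
Search a = 0, 1, 2, … for 4050 - a² a perfect square: first hit at a = 9: 4050 - 81 = 3969 = 63².
4050 = 9² + 63² = 81 + 3969 ✓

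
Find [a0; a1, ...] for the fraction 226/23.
[9; 1, 4, 1, 3]

Euclidean algorithm steps:
226 = 9 × 23 + 19
23 = 1 × 19 + 4
19 = 4 × 4 + 3
4 = 1 × 3 + 1
3 = 3 × 1 + 0
Continued fraction: [9; 1, 4, 1, 3]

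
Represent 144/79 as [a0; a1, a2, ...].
[1; 1, 4, 1, 1, 1, 4]

Euclidean algorithm steps:
144 = 1 × 79 + 65
79 = 1 × 65 + 14
65 = 4 × 14 + 9
14 = 1 × 9 + 5
9 = 1 × 5 + 4
5 = 1 × 4 + 1
4 = 4 × 1 + 0
Continued fraction: [1; 1, 4, 1, 1, 1, 4]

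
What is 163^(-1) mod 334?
125

gcd(163, 334) = 1, so the inverse exists.
Extended Euclidean algorithm on (334, 163):
334 = 2 × 163 + 8  ⟹  8 = (1)·334 + (-2)·163
163 = 20 × 8 + 3  ⟹  3 = (-20)·334 + (41)·163
8 = 2 × 3 + 2  ⟹  2 = (41)·334 + (-84)·163
3 = 1 × 2 + 1  ⟹  1 = (-61)·334 + (125)·163
So (125)·163 ≡ 1 (mod 334), i.e. 163^(-1) ≡ 125 (mod 334).
Check: 163 × 125 = 20375 ≡ 1 (mod 334)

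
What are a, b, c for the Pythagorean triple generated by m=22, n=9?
(403, 396, 565)

Euclid's formula: a = m² - n², b = 2mn, c = m² + n²
m = 22, n = 9
a = 22² - 9² = 484 - 81 = 403
b = 2 × 22 × 9 = 396
c = 22² + 9² = 484 + 81 = 565
Verification: 403² + 396² = 162409 + 156816 = 319225 = 565² ✓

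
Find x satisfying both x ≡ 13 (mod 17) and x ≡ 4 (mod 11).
81

Using Chinese Remainder Theorem:
M = 17 × 11 = 187
M1 = 11, M2 = 17
y1 = 11^(-1) mod 17 = 14
y2 = 17^(-1) mod 11 = 2
x = (13×11×14 + 4×17×2) mod 187 = 81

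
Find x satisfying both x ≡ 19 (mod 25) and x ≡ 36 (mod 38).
644

Using Chinese Remainder Theorem:
M = 25 × 38 = 950
M1 = 38, M2 = 25
y1 = 38^(-1) mod 25 = 2
y2 = 25^(-1) mod 38 = 35
x = (19×38×2 + 36×25×35) mod 950 = 644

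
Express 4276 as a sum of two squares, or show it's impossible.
26² + 60² (a=26, b=60)

Factorization: 4276 = 2^2 × 1069
By Fermat: n is sum of two squares iff every prime p ≡ 3 (mod 4) appears to even power.
All primes ≡ 3 (mod 4) appear to even power.
Search a = 0, 1, 2, … for 4276 - a² a perfect square: first hit at a = 26: 4276 - 676 = 3600 = 60².
4276 = 26² + 60² = 676 + 3600 ✓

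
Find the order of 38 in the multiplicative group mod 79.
13

79 is prime, so ord(38) divides φ(79) = 78.
Divisors of 78: 1, 2, 3, 6, 13, 26, 39, 78.
Repeated squaring: 38^1 ≡ 38, 38^2 ≡ 22, 38^4 ≡ 10, 38^8 ≡ 21, 38^16 ≡ 46, 38^32 ≡ 62, 38^64 ≡ 52 (mod 79).
Test 38^d mod 79 for each divisor d in increasing order:
38^1 ≡ 38
38^2 ≡ 22
38^3 = 38^2·38^1 ≡ 46
38^6 = 38^4·38^2 ≡ 62
38^13 = 38^8·38^4·38^1 ≡ 1  ← first divisor giving 1
The order is 13.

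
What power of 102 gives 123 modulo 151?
48

Baby-step giant-step with step n = ⌈√151⌉ = 13.
Baby steps 102^j mod 151 (j:value) for j=0..12: 0:1, 1:102, 2:136, 3:131, 4:74, 5:149, 6:98, 7:30, 8:40, 9:3, 10:4, 11:106, 12:91.
Giant-step multiplier: 102^(-13) ≡ 102^(150-13) = 102^137 ≡ 134 (mod 151).
Giant steps γ_i = 123·134^i mod 151: γ_0=123, γ_1=23, γ_2=62, γ_3=3 (in table at j=9).
x = i·n + j = 3·13 + 9 = 48.
Check: 102^48 ≡ 123 (mod 151).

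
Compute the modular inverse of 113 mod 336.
113

gcd(113, 336) = 1, so the inverse exists.
Extended Euclidean algorithm on (336, 113):
336 = 2 × 113 + 110  ⟹  110 = (1)·336 + (-2)·113
113 = 1 × 110 + 3  ⟹  3 = (-1)·336 + (3)·113
110 = 36 × 3 + 2  ⟹  2 = (37)·336 + (-110)·113
3 = 1 × 2 + 1  ⟹  1 = (-38)·336 + (113)·113
So (113)·113 ≡ 1 (mod 336), i.e. 113^(-1) ≡ 113 (mod 336).
Check: 113 × 113 = 12769 ≡ 1 (mod 336)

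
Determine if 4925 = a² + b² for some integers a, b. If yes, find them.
5² + 70² (a=5, b=70)

Factorization: 4925 = 5^2 × 197
By Fermat: n is sum of two squares iff every prime p ≡ 3 (mod 4) appears to even power.
All primes ≡ 3 (mod 4) appear to even power.
Search a = 0, 1, 2, … for 4925 - a² a perfect square: first hit at a = 5: 4925 - 25 = 4900 = 70².
4925 = 5² + 70² = 25 + 4900 ✓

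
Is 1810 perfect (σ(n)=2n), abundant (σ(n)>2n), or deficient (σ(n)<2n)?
deficient

Proper divisors of 1810: sum = 1 + 2 + 5 + 10 + 181 + 362 + 905 = 1466
Since 1466 < 1810, 1810 is deficient.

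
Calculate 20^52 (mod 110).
70

Repeated squaring. Binary of 52 = 110100.
20^1 ≡ 20 (mod 110); 20^2 ≡ 70 (mod 110); 20^4 ≡ 60 (mod 110); 20^8 ≡ 80 (mod 110); 20^16 ≡ 20 (mod 110); 20^32 ≡ 70 (mod 110)
20^52 = 20^4 × 20^16 × 20^32 ≡ 70 (mod 110)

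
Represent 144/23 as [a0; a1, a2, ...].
[6; 3, 1, 5]

Euclidean algorithm steps:
144 = 6 × 23 + 6
23 = 3 × 6 + 5
6 = 1 × 5 + 1
5 = 5 × 1 + 0
Continued fraction: [6; 3, 1, 5]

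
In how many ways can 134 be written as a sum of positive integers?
8149040695

p(n) counts ways to write n as a sum of positive integers (order ignored).
Euler's pentagonal recurrence: p(k) = p(k-1) + p(k-2) - p(k-5) - p(k-7) + p(k-12) + p(k-15) - ... (offsets j(3j∓1)/2, signs ++--, p(0)=1, p(<0)=0).
DP table for k = 0..133: p(0)=1, p(1)=1, p(2)=2, p(3)=3, p(4)=5, p(5)=7, p(6)=11, p(7)=15, p(8)=22, p(9)=30, p(10)=42, p(11)=56, p(12)=77, p(13)=101, p(14)=135, p(15)=176, p(16)=231, p(17)=297, p(18)=385, p(19)=490, p(20)=627, p(21)=792, p(22)=1002, p(23)=1255, p(24)=1575, p(25)=1958, p(26)=2436, p(27)=3010, p(28)=3718, p(29)=4565, p(30)=5604, p(31)=6842, p(32)=8349, p(33)=10143, p(34)=12310, p(35)=14883, p(36)=17977, p(37)=21637, p(38)=26015, p(39)=31185, p(40)=37338, p(41)=44583, p(42)=53174, p(43)=63261, p(44)=75175, p(45)=89134, p(46)=105558, p(47)=124754, p(48)=147273, p(49)=173525, p(50)=204226, p(51)=239943, p(52)=281589, p(53)=329931, p(54)=386155, p(55)=451276, p(56)=526823, p(57)=614154, p(58)=715220, p(59)=831820, p(60)=966467, p(61)=1121505, p(62)=1300156, p(63)=1505499, p(64)=1741630, p(65)=2012558, p(66)=2323520, p(67)=2679689, p(68)=3087735, p(69)=3554345, p(70)=4087968, p(71)=4697205, p(72)=5392783, p(73)=6185689, p(74)=7089500, p(75)=8118264, p(76)=9289091, p(77)=10619863, p(78)=12132164, p(79)=13848650, p(80)=15796476, p(81)=18004327, p(82)=20506255, p(83)=23338469, p(84)=26543660, p(85)=30167357, p(86)=34262962, p(87)=38887673, p(88)=44108109, p(89)=49995925, p(90)=56634173, p(91)=64112359, p(92)=72533807, p(93)=82010177, p(94)=92669720, p(95)=104651419, p(96)=118114304, p(97)=133230930, p(98)=150198136, p(99)=169229875, p(100)=190569292, p(101)=214481126, p(102)=241265379, p(103)=271248950, p(104)=304801365, p(105)=342325709, p(106)=384276336, p(107)=431149389, p(108)=483502844, p(109)=541946240, p(110)=607163746, p(111)=679903203, p(112)=761002156, p(113)=851376628, p(114)=952050665, p(115)=1064144451, p(116)=1188908248, p(117)=1327710076, p(118)=1482074143, p(119)=1653668665, p(120)=1844349560, p(121)=2056148051, p(122)=2291320912, p(123)=2552338241, p(124)=2841940500, p(125)=3163127352, p(126)=3519222692, p(127)=3913864295, p(128)=4351078600, p(129)=4835271870, p(130)=5371315400, p(131)=5964539504, p(132)=6620830889, p(133)=7346629512.
Final step: p(134) = p(133) + p(132) - p(129) - p(127) + p(122) + p(119) - p(112) - p(108) + p(99) + p(94) - p(83) - p(77) + p(64) + p(57) - p(42) - p(34) + p(17) + p(8)
= 7346629512 + 6620830889 - 4835271870 - 3913864295 + 2291320912 + 1653668665 - 761002156 - 483502844 + 169229875 + 92669720 - 23338469 - 10619863 + 1741630 + 614154 - 53174 - 12310 + 297 + 22
= 8149040695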